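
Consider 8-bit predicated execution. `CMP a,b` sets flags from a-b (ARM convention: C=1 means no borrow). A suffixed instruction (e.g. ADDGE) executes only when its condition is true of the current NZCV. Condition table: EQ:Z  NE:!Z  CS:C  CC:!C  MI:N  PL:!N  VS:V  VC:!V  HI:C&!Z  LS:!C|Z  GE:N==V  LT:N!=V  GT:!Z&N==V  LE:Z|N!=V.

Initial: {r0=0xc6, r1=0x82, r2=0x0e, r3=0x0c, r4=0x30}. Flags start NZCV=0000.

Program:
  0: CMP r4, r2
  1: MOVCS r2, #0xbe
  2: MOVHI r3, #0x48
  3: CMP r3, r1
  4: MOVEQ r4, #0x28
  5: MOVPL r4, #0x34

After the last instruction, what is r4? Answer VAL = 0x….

VAL = 0x30

0: ✓ CMP  NZCV=0010
1: ✓ MOVCS  r2←0xbe
2: ✓ MOVHI  r3←0x48
3: ✓ CMP  NZCV=1001
4: · MOVEQ
5: · MOVPL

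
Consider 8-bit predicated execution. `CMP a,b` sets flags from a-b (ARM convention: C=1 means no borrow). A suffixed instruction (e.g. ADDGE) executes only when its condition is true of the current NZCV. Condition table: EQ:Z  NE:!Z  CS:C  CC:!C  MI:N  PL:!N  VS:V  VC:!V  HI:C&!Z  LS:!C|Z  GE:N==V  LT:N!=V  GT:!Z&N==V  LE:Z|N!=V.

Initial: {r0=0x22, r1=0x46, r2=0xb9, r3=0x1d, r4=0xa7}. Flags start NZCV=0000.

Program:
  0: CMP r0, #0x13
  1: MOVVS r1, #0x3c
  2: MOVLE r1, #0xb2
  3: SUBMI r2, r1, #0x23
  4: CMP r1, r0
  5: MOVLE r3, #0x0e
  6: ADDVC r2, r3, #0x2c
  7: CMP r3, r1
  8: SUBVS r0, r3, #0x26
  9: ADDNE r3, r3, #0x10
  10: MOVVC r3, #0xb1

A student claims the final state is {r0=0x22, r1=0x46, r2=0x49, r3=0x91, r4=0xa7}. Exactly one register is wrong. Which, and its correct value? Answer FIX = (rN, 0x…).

FIX = (r3, 0xb1)

0: ✓ CMP  NZCV=0010
1: · MOVVS
2: · MOVLE
3: · SUBMI
4: ✓ CMP  NZCV=0010
5: · MOVLE
6: ✓ ADDVC  r2←0x49
7: ✓ CMP  NZCV=1000
8: · SUBVS
9: ✓ ADDNE  r3←0x2d
10: ✓ MOVVC  r3←0xb1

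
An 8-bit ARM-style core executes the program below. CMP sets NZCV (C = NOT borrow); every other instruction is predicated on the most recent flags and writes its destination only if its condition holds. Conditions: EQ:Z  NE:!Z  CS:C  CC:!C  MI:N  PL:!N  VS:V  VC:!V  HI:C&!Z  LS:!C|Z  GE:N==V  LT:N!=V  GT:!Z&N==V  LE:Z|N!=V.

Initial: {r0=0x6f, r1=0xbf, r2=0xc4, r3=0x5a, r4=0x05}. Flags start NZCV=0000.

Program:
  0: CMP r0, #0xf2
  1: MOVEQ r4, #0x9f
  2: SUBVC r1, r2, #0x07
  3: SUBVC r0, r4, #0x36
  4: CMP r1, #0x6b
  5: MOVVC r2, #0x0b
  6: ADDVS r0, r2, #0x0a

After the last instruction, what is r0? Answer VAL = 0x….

0: ✓ CMP  NZCV=0000
1: · MOVEQ
2: ✓ SUBVC  r1←0xbd
3: ✓ SUBVC  r0←0xcf
4: ✓ CMP  NZCV=0011
5: · MOVVC
6: ✓ ADDVS  r0←0xce

VAL = 0xce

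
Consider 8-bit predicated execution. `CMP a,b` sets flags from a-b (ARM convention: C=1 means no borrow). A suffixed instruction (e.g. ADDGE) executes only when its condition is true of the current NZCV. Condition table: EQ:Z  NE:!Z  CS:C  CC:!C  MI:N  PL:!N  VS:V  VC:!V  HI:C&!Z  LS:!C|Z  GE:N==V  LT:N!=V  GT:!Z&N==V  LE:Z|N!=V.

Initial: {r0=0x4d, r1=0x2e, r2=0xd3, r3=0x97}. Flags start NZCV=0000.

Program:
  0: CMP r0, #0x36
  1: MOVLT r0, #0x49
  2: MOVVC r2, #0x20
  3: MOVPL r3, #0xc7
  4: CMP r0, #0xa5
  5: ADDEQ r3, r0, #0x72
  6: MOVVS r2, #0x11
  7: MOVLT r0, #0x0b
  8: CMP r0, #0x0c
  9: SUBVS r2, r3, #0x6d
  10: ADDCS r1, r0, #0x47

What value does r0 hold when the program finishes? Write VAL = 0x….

VAL = 0x4d

[0] flags=0010 → (cmp)
[1] flags=0010 LT?F → skip
[2] flags=0010 VC?T → r2=0x20
[3] flags=0010 PL?T → r3=0xc7
[4] flags=1001 → (cmp)
[5] flags=1001 EQ?F → skip
[6] flags=1001 VS?T → r2=0x11
[7] flags=1001 LT?F → skip
[8] flags=0010 → (cmp)
[9] flags=0010 VS?F → skip
[10] flags=0010 CS?T → r1=0x94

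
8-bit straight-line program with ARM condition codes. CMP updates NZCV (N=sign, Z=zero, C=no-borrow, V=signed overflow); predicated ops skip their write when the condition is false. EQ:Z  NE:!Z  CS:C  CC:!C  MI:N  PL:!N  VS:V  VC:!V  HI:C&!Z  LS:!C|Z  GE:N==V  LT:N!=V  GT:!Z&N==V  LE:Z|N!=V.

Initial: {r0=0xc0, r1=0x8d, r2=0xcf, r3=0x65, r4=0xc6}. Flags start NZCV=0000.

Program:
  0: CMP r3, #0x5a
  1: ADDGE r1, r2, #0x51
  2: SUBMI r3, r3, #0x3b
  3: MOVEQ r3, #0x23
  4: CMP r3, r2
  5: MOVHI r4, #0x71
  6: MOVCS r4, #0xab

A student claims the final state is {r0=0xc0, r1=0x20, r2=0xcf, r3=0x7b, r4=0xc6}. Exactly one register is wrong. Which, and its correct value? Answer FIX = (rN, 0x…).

[0] flags=0010 → (cmp)
[1] flags=0010 GE?T → r1=0x20
[2] flags=0010 MI?F → skip
[3] flags=0010 EQ?F → skip
[4] flags=1001 → (cmp)
[5] flags=1001 HI?F → skip
[6] flags=1001 CS?F → skip

FIX = (r3, 0x65)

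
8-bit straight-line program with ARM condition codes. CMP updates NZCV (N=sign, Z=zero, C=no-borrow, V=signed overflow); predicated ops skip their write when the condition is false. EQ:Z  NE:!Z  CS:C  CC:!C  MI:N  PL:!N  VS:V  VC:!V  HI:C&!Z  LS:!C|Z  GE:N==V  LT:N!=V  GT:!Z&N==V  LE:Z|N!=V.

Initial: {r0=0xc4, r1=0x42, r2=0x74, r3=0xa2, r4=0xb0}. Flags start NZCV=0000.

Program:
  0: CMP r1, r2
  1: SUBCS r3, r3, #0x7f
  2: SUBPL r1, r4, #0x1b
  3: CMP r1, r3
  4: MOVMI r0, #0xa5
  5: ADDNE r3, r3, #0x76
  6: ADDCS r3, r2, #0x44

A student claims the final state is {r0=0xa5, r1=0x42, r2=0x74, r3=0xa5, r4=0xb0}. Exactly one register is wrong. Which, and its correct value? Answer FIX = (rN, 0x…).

FIX = (r3, 0x18)

[0] flags=1000 → (cmp)
[1] flags=1000 CS?F → skip
[2] flags=1000 PL?F → skip
[3] flags=1001 → (cmp)
[4] flags=1001 MI?T → r0=0xa5
[5] flags=1001 NE?T → r3=0x18
[6] flags=1001 CS?F → skip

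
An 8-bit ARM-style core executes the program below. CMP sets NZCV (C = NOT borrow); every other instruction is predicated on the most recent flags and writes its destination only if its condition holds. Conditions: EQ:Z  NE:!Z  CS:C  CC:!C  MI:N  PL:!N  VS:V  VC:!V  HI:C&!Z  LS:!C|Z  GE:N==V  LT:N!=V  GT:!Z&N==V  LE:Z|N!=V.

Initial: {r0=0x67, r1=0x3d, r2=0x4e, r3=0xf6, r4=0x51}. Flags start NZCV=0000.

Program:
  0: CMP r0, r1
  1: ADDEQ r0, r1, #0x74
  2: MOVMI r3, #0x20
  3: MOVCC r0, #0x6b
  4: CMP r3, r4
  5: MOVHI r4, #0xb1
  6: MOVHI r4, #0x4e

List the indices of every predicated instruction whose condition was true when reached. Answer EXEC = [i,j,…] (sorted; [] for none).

EXEC = [5,6]

[0] flags=0010 → (cmp)
[1] flags=0010 EQ?F → skip
[2] flags=0010 MI?F → skip
[3] flags=0010 CC?F → skip
[4] flags=1010 → (cmp)
[5] flags=1010 HI?T → r4=0xb1
[6] flags=1010 HI?T → r4=0x4e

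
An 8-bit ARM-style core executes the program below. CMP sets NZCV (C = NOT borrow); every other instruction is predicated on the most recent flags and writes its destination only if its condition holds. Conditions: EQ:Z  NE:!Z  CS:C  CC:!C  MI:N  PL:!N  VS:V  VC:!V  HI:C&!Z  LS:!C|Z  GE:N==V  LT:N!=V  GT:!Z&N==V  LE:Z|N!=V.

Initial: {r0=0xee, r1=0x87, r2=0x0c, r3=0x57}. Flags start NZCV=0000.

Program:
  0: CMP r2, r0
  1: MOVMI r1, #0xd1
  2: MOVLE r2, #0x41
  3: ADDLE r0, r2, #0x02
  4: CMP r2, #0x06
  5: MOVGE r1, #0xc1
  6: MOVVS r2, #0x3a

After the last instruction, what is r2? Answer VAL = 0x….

[0] flags=0000 → (cmp)
[1] flags=0000 MI?F → skip
[2] flags=0000 LE?F → skip
[3] flags=0000 LE?F → skip
[4] flags=0010 → (cmp)
[5] flags=0010 GE?T → r1=0xc1
[6] flags=0010 VS?F → skip

VAL = 0x0c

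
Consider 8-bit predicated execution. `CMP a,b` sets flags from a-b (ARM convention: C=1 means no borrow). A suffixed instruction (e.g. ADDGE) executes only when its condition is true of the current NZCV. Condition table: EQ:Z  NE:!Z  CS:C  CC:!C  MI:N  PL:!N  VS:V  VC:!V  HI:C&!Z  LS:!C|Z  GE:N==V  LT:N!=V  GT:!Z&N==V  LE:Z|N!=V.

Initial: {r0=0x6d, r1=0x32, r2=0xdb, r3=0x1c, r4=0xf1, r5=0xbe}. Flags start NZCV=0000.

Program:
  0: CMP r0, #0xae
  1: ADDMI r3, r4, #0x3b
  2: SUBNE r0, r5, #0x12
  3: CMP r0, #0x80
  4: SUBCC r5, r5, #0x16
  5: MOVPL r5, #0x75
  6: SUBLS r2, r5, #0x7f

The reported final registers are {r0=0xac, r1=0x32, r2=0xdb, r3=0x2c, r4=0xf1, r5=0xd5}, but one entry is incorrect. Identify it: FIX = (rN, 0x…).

0: ✓ CMP  NZCV=1001
1: ✓ ADDMI  r3←0x2c
2: ✓ SUBNE  r0←0xac
3: ✓ CMP  NZCV=0010
4: · SUBCC
5: ✓ MOVPL  r5←0x75
6: · SUBLS

FIX = (r5, 0x75)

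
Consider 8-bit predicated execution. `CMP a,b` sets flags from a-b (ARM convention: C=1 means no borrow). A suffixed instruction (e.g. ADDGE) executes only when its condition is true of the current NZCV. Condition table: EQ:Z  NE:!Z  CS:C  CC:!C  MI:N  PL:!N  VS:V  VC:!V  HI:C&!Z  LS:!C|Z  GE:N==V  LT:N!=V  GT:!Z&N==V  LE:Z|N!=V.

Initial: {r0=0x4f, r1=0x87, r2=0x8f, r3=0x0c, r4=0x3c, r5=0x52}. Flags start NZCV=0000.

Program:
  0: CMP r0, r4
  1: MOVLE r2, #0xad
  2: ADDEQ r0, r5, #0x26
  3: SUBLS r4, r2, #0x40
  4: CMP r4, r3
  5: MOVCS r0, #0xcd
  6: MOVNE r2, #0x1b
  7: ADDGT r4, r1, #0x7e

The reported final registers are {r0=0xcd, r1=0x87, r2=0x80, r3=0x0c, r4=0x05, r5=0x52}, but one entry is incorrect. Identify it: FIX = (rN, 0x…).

FIX = (r2, 0x1b)

[0] flags=0010 → (cmp)
[1] flags=0010 LE?F → skip
[2] flags=0010 EQ?F → skip
[3] flags=0010 LS?F → skip
[4] flags=0010 → (cmp)
[5] flags=0010 CS?T → r0=0xcd
[6] flags=0010 NE?T → r2=0x1b
[7] flags=0010 GT?T → r4=0x05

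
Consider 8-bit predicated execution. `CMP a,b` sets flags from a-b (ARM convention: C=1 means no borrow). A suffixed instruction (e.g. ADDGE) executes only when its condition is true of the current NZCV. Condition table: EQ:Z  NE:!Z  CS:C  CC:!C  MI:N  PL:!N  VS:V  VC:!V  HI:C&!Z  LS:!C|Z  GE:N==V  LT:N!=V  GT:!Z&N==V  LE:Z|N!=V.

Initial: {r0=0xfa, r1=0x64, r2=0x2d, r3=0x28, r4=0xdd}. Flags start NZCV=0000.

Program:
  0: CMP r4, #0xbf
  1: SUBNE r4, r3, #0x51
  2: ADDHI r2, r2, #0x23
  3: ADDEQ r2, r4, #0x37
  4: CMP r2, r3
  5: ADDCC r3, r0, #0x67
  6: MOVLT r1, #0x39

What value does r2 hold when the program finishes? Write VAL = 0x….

VAL = 0x50

[0] flags=0010 → (cmp)
[1] flags=0010 NE?T → r4=0xd7
[2] flags=0010 HI?T → r2=0x50
[3] flags=0010 EQ?F → skip
[4] flags=0010 → (cmp)
[5] flags=0010 CC?F → skip
[6] flags=0010 LT?F → skip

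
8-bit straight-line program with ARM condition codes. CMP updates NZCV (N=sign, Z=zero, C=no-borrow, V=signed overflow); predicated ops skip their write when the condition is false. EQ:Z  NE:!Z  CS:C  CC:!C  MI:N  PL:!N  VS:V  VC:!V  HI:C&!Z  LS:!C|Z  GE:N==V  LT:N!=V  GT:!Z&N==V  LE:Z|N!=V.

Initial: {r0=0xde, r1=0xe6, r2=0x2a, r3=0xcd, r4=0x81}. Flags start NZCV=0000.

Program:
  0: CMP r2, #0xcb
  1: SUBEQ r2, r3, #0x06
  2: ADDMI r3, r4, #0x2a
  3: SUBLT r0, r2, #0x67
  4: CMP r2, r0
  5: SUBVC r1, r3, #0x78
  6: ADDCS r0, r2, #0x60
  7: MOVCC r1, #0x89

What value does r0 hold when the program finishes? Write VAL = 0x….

[0] flags=0000 → (cmp)
[1] flags=0000 EQ?F → skip
[2] flags=0000 MI?F → skip
[3] flags=0000 LT?F → skip
[4] flags=0000 → (cmp)
[5] flags=0000 VC?T → r1=0x55
[6] flags=0000 CS?F → skip
[7] flags=0000 CC?T → r1=0x89

VAL = 0xde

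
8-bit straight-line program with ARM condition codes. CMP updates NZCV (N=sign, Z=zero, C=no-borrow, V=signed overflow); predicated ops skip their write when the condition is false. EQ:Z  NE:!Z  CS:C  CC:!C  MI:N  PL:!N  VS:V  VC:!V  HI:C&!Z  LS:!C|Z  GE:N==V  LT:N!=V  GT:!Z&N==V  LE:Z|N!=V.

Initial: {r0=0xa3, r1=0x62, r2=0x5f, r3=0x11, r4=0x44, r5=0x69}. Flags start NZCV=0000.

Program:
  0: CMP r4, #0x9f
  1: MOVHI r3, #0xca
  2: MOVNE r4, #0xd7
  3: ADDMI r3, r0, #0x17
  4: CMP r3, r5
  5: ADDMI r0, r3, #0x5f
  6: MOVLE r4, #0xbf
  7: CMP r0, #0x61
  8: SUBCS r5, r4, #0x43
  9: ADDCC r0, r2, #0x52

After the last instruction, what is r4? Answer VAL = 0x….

VAL = 0xbf

0: ✓ CMP  NZCV=1001
1: · MOVHI
2: ✓ MOVNE  r4←0xd7
3: ✓ ADDMI  r3←0xba
4: ✓ CMP  NZCV=0011
5: · ADDMI
6: ✓ MOVLE  r4←0xbf
7: ✓ CMP  NZCV=0011
8: ✓ SUBCS  r5←0x7c
9: · ADDCC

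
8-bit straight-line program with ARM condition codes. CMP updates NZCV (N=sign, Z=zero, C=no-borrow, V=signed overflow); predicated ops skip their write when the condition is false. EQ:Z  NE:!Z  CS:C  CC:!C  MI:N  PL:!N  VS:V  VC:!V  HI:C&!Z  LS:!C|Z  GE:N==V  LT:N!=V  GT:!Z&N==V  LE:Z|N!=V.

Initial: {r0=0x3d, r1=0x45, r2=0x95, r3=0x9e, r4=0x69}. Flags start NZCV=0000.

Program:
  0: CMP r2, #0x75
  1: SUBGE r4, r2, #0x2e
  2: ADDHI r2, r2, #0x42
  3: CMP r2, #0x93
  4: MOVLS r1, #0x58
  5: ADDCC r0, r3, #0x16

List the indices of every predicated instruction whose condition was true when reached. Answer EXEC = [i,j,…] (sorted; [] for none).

EXEC = [2]

[0] flags=0011 → (cmp)
[1] flags=0011 GE?F → skip
[2] flags=0011 HI?T → r2=0xd7
[3] flags=0010 → (cmp)
[4] flags=0010 LS?F → skip
[5] flags=0010 CC?F → skip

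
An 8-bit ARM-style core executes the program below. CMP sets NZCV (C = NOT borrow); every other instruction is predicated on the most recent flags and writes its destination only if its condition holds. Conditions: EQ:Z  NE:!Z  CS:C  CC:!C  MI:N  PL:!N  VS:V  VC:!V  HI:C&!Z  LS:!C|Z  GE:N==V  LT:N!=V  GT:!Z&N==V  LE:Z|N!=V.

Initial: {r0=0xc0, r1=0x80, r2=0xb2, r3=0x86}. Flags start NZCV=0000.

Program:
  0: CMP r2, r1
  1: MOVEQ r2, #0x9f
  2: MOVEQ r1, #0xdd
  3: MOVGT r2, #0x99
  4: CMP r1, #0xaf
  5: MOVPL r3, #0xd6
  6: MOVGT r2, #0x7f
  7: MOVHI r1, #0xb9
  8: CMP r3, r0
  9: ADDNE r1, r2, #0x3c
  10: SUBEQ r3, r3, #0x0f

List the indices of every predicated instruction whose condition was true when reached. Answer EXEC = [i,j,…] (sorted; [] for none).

EXEC = [3,9]

[0] flags=0010 → (cmp)
[1] flags=0010 EQ?F → skip
[2] flags=0010 EQ?F → skip
[3] flags=0010 GT?T → r2=0x99
[4] flags=1000 → (cmp)
[5] flags=1000 PL?F → skip
[6] flags=1000 GT?F → skip
[7] flags=1000 HI?F → skip
[8] flags=1000 → (cmp)
[9] flags=1000 NE?T → r1=0xd5
[10] flags=1000 EQ?F → skip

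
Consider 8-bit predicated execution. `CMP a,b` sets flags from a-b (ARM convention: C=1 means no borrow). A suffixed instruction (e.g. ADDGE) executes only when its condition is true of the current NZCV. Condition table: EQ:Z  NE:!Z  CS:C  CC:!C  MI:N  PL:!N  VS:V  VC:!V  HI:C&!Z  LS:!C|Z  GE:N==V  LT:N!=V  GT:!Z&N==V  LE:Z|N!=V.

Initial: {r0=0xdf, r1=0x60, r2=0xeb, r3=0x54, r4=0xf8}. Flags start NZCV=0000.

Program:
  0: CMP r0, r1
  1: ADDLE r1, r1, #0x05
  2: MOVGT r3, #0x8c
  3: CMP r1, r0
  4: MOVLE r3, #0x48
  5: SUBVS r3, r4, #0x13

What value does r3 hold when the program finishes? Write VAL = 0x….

0: ✓ CMP  NZCV=0011
1: ✓ ADDLE  r1←0x65
2: · MOVGT
3: ✓ CMP  NZCV=1001
4: · MOVLE
5: ✓ SUBVS  r3←0xe5

VAL = 0xe5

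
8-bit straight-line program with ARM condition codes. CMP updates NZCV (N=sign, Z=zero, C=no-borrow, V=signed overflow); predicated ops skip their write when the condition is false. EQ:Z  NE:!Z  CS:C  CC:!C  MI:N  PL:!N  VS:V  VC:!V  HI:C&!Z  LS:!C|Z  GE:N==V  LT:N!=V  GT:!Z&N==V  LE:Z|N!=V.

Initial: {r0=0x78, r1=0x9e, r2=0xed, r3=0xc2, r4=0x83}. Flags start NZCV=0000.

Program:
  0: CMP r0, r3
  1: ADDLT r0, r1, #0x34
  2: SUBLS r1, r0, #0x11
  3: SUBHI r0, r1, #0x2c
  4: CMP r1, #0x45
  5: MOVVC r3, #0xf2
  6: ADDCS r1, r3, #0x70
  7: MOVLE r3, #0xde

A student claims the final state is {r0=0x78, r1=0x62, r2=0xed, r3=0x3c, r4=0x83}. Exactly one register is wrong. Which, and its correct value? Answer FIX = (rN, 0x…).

[0] flags=1001 → (cmp)
[1] flags=1001 LT?F → skip
[2] flags=1001 LS?T → r1=0x67
[3] flags=1001 HI?F → skip
[4] flags=0010 → (cmp)
[5] flags=0010 VC?T → r3=0xf2
[6] flags=0010 CS?T → r1=0x62
[7] flags=0010 LE?F → skip

FIX = (r3, 0xf2)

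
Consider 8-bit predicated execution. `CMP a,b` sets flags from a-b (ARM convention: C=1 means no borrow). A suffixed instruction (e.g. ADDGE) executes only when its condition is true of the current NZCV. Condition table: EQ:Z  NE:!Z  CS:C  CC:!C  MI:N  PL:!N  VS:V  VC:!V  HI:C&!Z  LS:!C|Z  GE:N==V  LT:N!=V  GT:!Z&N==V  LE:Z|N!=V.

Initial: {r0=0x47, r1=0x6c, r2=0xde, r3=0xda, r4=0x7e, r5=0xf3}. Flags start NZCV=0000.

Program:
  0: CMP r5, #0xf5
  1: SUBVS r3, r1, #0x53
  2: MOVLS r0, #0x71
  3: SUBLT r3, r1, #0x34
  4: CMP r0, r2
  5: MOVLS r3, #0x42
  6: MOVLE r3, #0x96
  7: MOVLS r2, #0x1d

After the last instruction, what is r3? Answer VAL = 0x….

0: ✓ CMP  NZCV=1000
1: · SUBVS
2: ✓ MOVLS  r0←0x71
3: ✓ SUBLT  r3←0x38
4: ✓ CMP  NZCV=1001
5: ✓ MOVLS  r3←0x42
6: · MOVLE
7: ✓ MOVLS  r2←0x1d

VAL = 0x42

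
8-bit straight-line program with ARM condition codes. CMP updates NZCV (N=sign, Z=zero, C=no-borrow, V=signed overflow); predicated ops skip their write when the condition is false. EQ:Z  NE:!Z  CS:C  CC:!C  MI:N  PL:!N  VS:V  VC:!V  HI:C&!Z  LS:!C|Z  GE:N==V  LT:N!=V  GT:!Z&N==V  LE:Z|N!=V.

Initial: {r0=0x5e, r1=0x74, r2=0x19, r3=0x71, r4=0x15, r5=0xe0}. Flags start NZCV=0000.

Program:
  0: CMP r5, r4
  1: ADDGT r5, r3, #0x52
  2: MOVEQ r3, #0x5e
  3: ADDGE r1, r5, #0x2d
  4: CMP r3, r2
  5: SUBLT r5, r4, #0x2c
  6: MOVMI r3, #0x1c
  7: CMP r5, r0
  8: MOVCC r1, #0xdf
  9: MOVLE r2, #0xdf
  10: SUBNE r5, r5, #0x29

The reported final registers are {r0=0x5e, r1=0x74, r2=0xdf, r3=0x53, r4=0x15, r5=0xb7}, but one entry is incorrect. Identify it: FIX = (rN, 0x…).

0: ✓ CMP  NZCV=1010
1: · ADDGT
2: · MOVEQ
3: · ADDGE
4: ✓ CMP  NZCV=0010
5: · SUBLT
6: · MOVMI
7: ✓ CMP  NZCV=1010
8: · MOVCC
9: ✓ MOVLE  r2←0xdf
10: ✓ SUBNE  r5←0xb7

FIX = (r3, 0x71)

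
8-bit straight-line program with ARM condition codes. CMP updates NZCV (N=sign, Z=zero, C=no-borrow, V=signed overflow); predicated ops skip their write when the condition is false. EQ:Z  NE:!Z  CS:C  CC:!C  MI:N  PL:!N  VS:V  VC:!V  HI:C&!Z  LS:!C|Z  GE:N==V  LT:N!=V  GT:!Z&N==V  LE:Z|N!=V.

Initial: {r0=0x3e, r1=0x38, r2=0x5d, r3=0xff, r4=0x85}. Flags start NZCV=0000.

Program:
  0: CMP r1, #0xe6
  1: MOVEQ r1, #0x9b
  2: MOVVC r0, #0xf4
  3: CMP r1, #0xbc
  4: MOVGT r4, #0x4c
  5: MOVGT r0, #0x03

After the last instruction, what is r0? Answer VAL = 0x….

VAL = 0x03

0: ✓ CMP  NZCV=0000
1: · MOVEQ
2: ✓ MOVVC  r0←0xf4
3: ✓ CMP  NZCV=0000
4: ✓ MOVGT  r4←0x4c
5: ✓ MOVGT  r0←0x03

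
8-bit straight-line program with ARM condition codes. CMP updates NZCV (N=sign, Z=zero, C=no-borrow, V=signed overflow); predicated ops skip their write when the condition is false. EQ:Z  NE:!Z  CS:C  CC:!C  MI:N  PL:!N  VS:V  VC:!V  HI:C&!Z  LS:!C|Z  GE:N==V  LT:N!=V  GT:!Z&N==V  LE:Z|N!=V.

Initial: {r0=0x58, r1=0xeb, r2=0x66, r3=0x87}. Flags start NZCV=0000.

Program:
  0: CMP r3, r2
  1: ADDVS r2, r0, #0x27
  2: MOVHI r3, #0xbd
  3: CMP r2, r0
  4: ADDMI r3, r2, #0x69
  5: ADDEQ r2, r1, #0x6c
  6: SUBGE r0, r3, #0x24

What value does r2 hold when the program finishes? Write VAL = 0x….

0: ✓ CMP  NZCV=0011
1: ✓ ADDVS  r2←0x7f
2: ✓ MOVHI  r3←0xbd
3: ✓ CMP  NZCV=0010
4: · ADDMI
5: · ADDEQ
6: ✓ SUBGE  r0←0x99

VAL = 0x7f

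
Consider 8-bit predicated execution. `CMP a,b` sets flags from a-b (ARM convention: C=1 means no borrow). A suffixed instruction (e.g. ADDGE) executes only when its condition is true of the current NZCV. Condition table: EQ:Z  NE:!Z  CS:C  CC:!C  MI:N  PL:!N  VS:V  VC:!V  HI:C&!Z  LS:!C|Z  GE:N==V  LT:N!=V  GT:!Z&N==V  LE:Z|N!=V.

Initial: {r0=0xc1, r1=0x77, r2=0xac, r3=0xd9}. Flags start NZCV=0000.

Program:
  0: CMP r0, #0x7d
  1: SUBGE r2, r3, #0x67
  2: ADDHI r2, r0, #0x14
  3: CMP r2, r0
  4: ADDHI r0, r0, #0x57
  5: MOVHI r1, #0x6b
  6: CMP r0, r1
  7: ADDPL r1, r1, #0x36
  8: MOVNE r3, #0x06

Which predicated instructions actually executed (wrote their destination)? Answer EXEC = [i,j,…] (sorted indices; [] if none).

0: ✓ CMP  NZCV=0011
1: · SUBGE
2: ✓ ADDHI  r2←0xd5
3: ✓ CMP  NZCV=0010
4: ✓ ADDHI  r0←0x18
5: ✓ MOVHI  r1←0x6b
6: ✓ CMP  NZCV=1000
7: · ADDPL
8: ✓ MOVNE  r3←0x06

EXEC = [2,4,5,8]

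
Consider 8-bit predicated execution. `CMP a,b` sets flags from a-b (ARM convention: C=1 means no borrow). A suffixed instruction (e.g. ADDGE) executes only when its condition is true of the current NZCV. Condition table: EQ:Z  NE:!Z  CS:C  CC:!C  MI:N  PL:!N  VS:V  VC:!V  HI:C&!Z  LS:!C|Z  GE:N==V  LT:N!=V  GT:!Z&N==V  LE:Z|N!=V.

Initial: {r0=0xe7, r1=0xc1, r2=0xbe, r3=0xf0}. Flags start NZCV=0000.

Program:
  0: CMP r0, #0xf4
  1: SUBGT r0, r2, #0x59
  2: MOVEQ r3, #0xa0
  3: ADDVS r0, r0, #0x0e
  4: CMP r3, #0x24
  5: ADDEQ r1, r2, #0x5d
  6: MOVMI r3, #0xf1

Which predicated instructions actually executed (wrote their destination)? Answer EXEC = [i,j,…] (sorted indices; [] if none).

EXEC = [6]

[0] flags=1000 → (cmp)
[1] flags=1000 GT?F → skip
[2] flags=1000 EQ?F → skip
[3] flags=1000 VS?F → skip
[4] flags=1010 → (cmp)
[5] flags=1010 EQ?F → skip
[6] flags=1010 MI?T → r3=0xf1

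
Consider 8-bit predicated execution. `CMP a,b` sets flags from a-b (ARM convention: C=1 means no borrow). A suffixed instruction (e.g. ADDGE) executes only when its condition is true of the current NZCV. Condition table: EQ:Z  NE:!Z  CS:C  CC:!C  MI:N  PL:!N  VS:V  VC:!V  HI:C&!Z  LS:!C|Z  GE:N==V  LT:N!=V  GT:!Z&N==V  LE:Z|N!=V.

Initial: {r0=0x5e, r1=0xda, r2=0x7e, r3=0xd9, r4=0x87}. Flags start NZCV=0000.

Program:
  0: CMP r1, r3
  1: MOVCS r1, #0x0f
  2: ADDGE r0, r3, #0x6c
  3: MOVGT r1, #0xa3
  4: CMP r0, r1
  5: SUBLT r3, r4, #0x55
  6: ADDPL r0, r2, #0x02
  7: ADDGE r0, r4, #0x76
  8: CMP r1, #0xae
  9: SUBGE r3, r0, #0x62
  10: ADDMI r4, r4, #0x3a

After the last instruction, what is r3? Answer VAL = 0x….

VAL = 0xd9

0: ✓ CMP  NZCV=0010
1: ✓ MOVCS  r1←0x0f
2: ✓ ADDGE  r0←0x45
3: ✓ MOVGT  r1←0xa3
4: ✓ CMP  NZCV=1001
5: · SUBLT
6: · ADDPL
7: ✓ ADDGE  r0←0xfd
8: ✓ CMP  NZCV=1000
9: · SUBGE
10: ✓ ADDMI  r4←0xc1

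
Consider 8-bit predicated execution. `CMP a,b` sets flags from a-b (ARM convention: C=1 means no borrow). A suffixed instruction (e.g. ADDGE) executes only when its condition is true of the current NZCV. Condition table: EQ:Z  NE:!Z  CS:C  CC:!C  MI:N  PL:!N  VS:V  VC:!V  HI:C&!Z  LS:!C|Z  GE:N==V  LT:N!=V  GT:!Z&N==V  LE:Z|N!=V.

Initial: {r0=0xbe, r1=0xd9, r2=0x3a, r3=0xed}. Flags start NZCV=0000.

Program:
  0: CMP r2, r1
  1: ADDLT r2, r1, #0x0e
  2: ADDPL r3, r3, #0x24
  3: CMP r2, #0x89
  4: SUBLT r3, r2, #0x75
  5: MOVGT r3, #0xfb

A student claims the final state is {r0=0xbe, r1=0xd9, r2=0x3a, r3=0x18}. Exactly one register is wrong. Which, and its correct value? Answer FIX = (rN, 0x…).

0: ✓ CMP  NZCV=0000
1: · ADDLT
2: ✓ ADDPL  r3←0x11
3: ✓ CMP  NZCV=1001
4: · SUBLT
5: ✓ MOVGT  r3←0xfb

FIX = (r3, 0xfb)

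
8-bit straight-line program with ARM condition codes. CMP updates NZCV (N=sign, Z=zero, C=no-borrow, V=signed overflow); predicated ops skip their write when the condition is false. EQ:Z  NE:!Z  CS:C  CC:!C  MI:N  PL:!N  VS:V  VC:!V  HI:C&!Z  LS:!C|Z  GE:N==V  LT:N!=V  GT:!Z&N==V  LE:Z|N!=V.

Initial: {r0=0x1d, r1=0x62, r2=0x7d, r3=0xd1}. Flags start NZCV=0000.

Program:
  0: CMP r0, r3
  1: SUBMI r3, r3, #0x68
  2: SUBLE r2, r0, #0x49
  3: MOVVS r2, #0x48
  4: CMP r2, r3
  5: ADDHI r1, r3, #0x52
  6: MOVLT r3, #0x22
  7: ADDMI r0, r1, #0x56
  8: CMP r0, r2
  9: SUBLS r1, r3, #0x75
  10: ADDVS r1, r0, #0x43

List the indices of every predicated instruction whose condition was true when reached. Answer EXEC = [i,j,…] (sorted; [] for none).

EXEC = [7,10]

0: ✓ CMP  NZCV=0000
1: · SUBMI
2: · SUBLE
3: · MOVVS
4: ✓ CMP  NZCV=1001
5: · ADDHI
6: · MOVLT
7: ✓ ADDMI  r0←0xb8
8: ✓ CMP  NZCV=0011
9: · SUBLS
10: ✓ ADDVS  r1←0xfb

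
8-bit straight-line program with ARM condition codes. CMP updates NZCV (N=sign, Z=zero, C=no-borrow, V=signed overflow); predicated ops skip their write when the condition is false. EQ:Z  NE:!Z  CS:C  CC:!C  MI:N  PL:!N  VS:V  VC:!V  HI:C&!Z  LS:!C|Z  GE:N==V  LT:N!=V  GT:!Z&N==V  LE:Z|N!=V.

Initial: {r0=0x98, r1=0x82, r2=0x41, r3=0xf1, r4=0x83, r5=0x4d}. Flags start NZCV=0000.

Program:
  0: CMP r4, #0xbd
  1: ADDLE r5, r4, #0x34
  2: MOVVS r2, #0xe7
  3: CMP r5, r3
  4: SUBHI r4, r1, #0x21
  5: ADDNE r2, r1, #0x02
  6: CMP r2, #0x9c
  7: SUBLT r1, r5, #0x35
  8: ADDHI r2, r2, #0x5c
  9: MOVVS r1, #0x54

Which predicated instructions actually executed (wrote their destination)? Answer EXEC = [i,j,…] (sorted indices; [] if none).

[0] flags=1000 → (cmp)
[1] flags=1000 LE?T → r5=0xb7
[2] flags=1000 VS?F → skip
[3] flags=1000 → (cmp)
[4] flags=1000 HI?F → skip
[5] flags=1000 NE?T → r2=0x84
[6] flags=1000 → (cmp)
[7] flags=1000 LT?T → r1=0x82
[8] flags=1000 HI?F → skip
[9] flags=1000 VS?F → skip

EXEC = [1,5,7]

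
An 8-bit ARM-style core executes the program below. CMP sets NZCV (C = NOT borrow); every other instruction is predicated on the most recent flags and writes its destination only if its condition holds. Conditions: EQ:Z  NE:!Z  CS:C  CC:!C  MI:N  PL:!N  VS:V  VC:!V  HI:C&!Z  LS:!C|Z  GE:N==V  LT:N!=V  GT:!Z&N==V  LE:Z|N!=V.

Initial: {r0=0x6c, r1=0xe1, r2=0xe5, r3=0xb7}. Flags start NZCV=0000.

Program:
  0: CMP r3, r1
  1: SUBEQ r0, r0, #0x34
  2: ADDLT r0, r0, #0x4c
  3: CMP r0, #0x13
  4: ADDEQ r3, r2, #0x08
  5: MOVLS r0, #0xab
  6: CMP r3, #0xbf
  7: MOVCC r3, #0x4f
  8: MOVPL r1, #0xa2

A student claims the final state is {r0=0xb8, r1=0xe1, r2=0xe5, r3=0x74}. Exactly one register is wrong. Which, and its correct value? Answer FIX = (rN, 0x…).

[0] flags=1000 → (cmp)
[1] flags=1000 EQ?F → skip
[2] flags=1000 LT?T → r0=0xb8
[3] flags=1010 → (cmp)
[4] flags=1010 EQ?F → skip
[5] flags=1010 LS?F → skip
[6] flags=1000 → (cmp)
[7] flags=1000 CC?T → r3=0x4f
[8] flags=1000 PL?F → skip

FIX = (r3, 0x4f)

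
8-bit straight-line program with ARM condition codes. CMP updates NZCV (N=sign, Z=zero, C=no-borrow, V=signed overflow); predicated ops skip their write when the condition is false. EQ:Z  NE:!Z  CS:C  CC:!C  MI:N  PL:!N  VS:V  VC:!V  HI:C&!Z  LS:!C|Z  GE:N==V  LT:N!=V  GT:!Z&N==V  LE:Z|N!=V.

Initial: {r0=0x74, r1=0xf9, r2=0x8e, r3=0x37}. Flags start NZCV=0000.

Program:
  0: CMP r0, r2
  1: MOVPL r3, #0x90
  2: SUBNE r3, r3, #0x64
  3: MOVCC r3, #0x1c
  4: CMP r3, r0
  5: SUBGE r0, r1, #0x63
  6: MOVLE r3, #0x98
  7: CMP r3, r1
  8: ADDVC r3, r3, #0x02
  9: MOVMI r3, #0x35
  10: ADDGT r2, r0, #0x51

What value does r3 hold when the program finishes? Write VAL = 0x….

VAL = 0x35

0: ✓ CMP  NZCV=1001
1: · MOVPL
2: ✓ SUBNE  r3←0xd3
3: ✓ MOVCC  r3←0x1c
4: ✓ CMP  NZCV=1000
5: · SUBGE
6: ✓ MOVLE  r3←0x98
7: ✓ CMP  NZCV=1000
8: ✓ ADDVC  r3←0x9a
9: ✓ MOVMI  r3←0x35
10: · ADDGT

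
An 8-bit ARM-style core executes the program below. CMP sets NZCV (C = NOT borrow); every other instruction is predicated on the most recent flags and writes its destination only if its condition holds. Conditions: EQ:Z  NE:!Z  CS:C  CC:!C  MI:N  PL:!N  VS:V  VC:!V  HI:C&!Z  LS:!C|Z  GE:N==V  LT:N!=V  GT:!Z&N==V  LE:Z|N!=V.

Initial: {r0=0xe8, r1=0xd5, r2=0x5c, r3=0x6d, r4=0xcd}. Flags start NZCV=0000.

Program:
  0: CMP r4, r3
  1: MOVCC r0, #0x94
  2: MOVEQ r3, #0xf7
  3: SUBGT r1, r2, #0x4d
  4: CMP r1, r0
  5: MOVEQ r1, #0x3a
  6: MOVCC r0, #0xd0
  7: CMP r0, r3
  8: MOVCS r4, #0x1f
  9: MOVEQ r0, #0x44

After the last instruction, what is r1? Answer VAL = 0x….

VAL = 0xd5

0: ✓ CMP  NZCV=0011
1: · MOVCC
2: · MOVEQ
3: · SUBGT
4: ✓ CMP  NZCV=1000
5: · MOVEQ
6: ✓ MOVCC  r0←0xd0
7: ✓ CMP  NZCV=0011
8: ✓ MOVCS  r4←0x1f
9: · MOVEQ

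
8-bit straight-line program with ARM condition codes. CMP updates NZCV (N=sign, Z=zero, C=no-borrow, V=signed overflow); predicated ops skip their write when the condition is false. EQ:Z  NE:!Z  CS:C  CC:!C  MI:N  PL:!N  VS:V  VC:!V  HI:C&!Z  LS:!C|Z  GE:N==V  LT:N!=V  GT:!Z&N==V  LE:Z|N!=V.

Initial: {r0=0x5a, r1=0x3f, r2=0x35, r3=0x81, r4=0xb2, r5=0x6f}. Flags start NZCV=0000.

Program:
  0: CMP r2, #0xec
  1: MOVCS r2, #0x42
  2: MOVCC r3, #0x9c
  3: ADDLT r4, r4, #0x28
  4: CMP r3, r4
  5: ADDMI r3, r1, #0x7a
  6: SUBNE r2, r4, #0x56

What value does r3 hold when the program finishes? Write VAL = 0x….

VAL = 0xb9

0: ✓ CMP  NZCV=0000
1: · MOVCS
2: ✓ MOVCC  r3←0x9c
3: · ADDLT
4: ✓ CMP  NZCV=1000
5: ✓ ADDMI  r3←0xb9
6: ✓ SUBNE  r2←0x5c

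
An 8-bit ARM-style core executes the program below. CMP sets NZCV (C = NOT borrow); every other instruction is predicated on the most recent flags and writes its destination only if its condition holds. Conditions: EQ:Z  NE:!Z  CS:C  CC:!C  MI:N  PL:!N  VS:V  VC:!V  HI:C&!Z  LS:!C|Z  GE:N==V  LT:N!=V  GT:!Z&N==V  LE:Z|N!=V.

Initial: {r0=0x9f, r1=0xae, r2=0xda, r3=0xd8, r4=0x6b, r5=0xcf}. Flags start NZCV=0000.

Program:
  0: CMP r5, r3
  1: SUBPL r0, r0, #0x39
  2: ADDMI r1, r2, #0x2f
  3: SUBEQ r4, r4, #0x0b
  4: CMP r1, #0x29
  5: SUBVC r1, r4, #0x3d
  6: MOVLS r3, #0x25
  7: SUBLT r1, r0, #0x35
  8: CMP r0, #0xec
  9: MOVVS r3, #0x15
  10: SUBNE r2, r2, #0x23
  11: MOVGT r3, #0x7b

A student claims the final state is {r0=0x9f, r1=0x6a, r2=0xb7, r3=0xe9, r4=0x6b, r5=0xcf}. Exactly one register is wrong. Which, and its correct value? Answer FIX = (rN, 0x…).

FIX = (r3, 0x25)

0: ✓ CMP  NZCV=1000
1: · SUBPL
2: ✓ ADDMI  r1←0x09
3: · SUBEQ
4: ✓ CMP  NZCV=1000
5: ✓ SUBVC  r1←0x2e
6: ✓ MOVLS  r3←0x25
7: ✓ SUBLT  r1←0x6a
8: ✓ CMP  NZCV=1000
9: · MOVVS
10: ✓ SUBNE  r2←0xb7
11: · MOVGT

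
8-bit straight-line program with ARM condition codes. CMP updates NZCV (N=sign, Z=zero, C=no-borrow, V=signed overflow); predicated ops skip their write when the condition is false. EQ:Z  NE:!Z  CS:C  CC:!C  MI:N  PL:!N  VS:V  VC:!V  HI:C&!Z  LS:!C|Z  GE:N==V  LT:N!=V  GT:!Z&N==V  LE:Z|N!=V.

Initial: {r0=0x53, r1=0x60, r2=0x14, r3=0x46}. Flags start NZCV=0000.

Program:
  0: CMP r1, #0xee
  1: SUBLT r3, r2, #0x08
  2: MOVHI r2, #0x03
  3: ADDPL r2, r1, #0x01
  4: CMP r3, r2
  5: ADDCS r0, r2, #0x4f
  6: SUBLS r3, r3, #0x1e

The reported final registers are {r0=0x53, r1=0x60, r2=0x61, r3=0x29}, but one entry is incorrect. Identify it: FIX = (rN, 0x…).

FIX = (r3, 0x28)

[0] flags=0000 → (cmp)
[1] flags=0000 LT?F → skip
[2] flags=0000 HI?F → skip
[3] flags=0000 PL?T → r2=0x61
[4] flags=1000 → (cmp)
[5] flags=1000 CS?F → skip
[6] flags=1000 LS?T → r3=0x28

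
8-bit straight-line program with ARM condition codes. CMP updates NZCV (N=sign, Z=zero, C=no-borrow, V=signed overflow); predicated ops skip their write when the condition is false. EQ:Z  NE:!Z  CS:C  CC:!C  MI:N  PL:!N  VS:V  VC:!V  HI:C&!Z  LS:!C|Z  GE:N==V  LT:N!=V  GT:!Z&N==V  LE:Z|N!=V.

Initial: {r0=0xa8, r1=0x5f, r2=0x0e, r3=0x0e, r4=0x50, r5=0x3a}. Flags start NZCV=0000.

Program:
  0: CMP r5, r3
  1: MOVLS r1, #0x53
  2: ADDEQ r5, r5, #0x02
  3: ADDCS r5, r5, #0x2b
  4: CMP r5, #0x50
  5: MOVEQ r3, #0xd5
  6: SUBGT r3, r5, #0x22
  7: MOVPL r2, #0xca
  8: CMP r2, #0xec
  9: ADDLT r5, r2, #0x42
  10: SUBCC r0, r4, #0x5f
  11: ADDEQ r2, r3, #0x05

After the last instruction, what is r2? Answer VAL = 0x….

VAL = 0xca

0: ✓ CMP  NZCV=0010
1: · MOVLS
2: · ADDEQ
3: ✓ ADDCS  r5←0x65
4: ✓ CMP  NZCV=0010
5: · MOVEQ
6: ✓ SUBGT  r3←0x43
7: ✓ MOVPL  r2←0xca
8: ✓ CMP  NZCV=1000
9: ✓ ADDLT  r5←0x0c
10: ✓ SUBCC  r0←0xf1
11: · ADDEQ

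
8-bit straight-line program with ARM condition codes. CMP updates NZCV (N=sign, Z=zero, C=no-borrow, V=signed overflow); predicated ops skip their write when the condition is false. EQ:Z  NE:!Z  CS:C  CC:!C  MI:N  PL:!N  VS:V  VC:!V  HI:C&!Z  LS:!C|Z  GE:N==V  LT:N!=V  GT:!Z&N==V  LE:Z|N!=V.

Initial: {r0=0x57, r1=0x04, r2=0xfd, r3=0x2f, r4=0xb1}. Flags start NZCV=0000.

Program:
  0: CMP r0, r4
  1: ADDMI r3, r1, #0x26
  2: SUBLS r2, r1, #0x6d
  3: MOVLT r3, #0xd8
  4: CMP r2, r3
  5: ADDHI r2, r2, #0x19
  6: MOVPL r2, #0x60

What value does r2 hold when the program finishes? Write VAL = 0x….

VAL = 0x60

0: ✓ CMP  NZCV=1001
1: ✓ ADDMI  r3←0x2a
2: ✓ SUBLS  r2←0x97
3: · MOVLT
4: ✓ CMP  NZCV=0011
5: ✓ ADDHI  r2←0xb0
6: ✓ MOVPL  r2←0x60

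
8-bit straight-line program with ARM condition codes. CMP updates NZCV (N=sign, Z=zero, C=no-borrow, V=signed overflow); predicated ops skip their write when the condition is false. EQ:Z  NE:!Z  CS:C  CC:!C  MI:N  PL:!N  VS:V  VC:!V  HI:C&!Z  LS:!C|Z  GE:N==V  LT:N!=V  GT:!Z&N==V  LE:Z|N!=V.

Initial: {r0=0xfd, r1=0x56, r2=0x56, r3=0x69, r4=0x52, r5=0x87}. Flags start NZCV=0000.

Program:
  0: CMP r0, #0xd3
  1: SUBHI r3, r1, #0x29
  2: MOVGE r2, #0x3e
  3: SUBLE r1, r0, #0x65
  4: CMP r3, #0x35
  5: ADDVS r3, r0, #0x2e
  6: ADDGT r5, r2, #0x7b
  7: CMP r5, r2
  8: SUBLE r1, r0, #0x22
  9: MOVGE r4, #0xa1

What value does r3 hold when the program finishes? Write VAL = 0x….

VAL = 0x2d

[0] flags=0010 → (cmp)
[1] flags=0010 HI?T → r3=0x2d
[2] flags=0010 GE?T → r2=0x3e
[3] flags=0010 LE?F → skip
[4] flags=1000 → (cmp)
[5] flags=1000 VS?F → skip
[6] flags=1000 GT?F → skip
[7] flags=0011 → (cmp)
[8] flags=0011 LE?T → r1=0xdb
[9] flags=0011 GE?F → skip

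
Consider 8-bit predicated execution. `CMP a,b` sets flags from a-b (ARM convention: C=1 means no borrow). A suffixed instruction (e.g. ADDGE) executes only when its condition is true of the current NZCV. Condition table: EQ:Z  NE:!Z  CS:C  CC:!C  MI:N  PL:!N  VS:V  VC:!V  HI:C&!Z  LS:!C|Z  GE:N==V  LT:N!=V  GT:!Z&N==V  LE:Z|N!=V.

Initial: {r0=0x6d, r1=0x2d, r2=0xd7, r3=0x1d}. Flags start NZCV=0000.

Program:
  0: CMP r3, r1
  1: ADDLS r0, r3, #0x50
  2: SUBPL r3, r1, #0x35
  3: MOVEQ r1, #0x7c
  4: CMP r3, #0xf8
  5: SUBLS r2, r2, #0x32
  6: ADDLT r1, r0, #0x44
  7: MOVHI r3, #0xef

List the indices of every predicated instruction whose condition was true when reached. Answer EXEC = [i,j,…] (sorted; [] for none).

[0] flags=1000 → (cmp)
[1] flags=1000 LS?T → r0=0x6d
[2] flags=1000 PL?F → skip
[3] flags=1000 EQ?F → skip
[4] flags=0000 → (cmp)
[5] flags=0000 LS?T → r2=0xa5
[6] flags=0000 LT?F → skip
[7] flags=0000 HI?F → skip

EXEC = [1,5]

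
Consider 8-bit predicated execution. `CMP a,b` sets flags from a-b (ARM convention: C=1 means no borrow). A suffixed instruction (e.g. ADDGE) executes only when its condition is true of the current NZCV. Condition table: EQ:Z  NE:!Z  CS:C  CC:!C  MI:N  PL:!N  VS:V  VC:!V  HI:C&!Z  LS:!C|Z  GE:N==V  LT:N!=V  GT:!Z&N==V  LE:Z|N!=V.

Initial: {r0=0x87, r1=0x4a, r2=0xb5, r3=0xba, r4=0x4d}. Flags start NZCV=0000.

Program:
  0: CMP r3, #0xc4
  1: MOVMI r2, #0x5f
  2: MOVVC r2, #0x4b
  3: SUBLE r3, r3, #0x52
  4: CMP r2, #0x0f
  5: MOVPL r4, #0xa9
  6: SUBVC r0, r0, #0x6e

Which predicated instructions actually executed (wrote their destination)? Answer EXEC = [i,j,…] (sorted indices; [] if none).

EXEC = [1,2,3,5,6]

0: ✓ CMP  NZCV=1000
1: ✓ MOVMI  r2←0x5f
2: ✓ MOVVC  r2←0x4b
3: ✓ SUBLE  r3←0x68
4: ✓ CMP  NZCV=0010
5: ✓ MOVPL  r4←0xa9
6: ✓ SUBVC  r0←0x19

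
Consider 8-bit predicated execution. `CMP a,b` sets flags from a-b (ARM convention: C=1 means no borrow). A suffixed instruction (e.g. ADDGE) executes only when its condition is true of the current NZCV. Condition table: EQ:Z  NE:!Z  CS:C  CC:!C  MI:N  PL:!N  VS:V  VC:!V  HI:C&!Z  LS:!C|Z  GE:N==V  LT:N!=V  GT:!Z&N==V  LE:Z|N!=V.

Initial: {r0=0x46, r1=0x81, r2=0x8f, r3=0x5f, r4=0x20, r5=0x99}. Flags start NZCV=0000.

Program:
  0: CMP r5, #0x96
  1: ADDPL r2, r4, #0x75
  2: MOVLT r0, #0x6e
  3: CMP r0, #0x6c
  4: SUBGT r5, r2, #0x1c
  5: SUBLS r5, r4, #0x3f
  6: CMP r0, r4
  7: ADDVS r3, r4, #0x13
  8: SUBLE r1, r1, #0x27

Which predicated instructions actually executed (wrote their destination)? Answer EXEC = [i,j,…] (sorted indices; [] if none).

0: ✓ CMP  NZCV=0010
1: ✓ ADDPL  r2←0x95
2: · MOVLT
3: ✓ CMP  NZCV=1000
4: · SUBGT
5: ✓ SUBLS  r5←0xe1
6: ✓ CMP  NZCV=0010
7: · ADDVS
8: · SUBLE

EXEC = [1,5]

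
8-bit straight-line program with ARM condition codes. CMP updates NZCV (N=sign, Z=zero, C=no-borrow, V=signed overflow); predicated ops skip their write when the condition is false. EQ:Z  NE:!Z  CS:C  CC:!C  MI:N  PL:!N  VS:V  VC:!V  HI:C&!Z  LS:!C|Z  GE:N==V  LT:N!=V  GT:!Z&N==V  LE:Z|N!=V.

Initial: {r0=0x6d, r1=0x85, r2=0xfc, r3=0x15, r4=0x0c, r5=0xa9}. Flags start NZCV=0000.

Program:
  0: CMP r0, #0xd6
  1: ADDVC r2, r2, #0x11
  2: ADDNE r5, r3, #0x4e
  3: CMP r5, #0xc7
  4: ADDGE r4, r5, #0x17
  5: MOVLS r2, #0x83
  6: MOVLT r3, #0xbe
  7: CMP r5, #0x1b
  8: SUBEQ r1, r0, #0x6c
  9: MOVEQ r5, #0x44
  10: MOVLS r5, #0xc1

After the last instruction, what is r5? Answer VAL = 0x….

VAL = 0x63

0: ✓ CMP  NZCV=1001
1: · ADDVC
2: ✓ ADDNE  r5←0x63
3: ✓ CMP  NZCV=1001
4: ✓ ADDGE  r4←0x7a
5: ✓ MOVLS  r2←0x83
6: · MOVLT
7: ✓ CMP  NZCV=0010
8: · SUBEQ
9: · MOVEQ
10: · MOVLS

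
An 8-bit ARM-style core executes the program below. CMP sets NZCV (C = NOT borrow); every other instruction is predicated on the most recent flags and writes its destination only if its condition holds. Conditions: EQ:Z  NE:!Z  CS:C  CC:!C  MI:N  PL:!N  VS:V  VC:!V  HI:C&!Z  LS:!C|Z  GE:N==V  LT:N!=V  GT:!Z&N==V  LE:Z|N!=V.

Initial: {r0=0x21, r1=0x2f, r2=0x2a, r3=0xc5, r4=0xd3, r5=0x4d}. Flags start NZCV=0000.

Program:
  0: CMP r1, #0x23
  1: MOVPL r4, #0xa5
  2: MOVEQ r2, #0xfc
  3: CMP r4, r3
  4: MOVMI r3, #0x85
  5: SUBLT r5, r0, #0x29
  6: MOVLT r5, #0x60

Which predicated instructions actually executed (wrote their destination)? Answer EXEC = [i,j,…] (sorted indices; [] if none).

[0] flags=0010 → (cmp)
[1] flags=0010 PL?T → r4=0xa5
[2] flags=0010 EQ?F → skip
[3] flags=1000 → (cmp)
[4] flags=1000 MI?T → r3=0x85
[5] flags=1000 LT?T → r5=0xf8
[6] flags=1000 LT?T → r5=0x60

EXEC = [1,4,5,6]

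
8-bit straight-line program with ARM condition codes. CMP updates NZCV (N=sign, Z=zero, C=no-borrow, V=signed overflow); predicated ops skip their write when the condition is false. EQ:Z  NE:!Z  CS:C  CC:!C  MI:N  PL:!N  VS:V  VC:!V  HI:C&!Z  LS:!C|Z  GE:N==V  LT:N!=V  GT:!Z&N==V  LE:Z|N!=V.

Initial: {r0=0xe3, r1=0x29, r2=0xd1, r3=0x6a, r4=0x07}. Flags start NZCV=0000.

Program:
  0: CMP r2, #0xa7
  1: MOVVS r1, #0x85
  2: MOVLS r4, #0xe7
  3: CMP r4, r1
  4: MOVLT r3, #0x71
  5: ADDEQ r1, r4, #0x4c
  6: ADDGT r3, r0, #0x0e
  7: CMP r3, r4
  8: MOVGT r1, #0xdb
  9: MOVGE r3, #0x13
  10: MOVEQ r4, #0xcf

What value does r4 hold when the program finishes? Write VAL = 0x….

[0] flags=0010 → (cmp)
[1] flags=0010 VS?F → skip
[2] flags=0010 LS?F → skip
[3] flags=1000 → (cmp)
[4] flags=1000 LT?T → r3=0x71
[5] flags=1000 EQ?F → skip
[6] flags=1000 GT?F → skip
[7] flags=0010 → (cmp)
[8] flags=0010 GT?T → r1=0xdb
[9] flags=0010 GE?T → r3=0x13
[10] flags=0010 EQ?F → skip

VAL = 0x07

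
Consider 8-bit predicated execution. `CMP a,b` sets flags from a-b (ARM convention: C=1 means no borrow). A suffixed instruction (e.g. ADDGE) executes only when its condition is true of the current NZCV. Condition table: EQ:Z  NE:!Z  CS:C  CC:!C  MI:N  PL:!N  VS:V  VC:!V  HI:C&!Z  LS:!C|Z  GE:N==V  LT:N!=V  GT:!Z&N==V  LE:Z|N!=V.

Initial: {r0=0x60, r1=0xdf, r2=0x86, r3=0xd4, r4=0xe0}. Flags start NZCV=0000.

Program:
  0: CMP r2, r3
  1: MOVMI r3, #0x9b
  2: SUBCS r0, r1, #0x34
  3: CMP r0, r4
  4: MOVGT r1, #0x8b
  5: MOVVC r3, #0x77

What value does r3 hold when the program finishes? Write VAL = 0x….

VAL = 0x9b

0: ✓ CMP  NZCV=1000
1: ✓ MOVMI  r3←0x9b
2: · SUBCS
3: ✓ CMP  NZCV=1001
4: ✓ MOVGT  r1←0x8b
5: · MOVVC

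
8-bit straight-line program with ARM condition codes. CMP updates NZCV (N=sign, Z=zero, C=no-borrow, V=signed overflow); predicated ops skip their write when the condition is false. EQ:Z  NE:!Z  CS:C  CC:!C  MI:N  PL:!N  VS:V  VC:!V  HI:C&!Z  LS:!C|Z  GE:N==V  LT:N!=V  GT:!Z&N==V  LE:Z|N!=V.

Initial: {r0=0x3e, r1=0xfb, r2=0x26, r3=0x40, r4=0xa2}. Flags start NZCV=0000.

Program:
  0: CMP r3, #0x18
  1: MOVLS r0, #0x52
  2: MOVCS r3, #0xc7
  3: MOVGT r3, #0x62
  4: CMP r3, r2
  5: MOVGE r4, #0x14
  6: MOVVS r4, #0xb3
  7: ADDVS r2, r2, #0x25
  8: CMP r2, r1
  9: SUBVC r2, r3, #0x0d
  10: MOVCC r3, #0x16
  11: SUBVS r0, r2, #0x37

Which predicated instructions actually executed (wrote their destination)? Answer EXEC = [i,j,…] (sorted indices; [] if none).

0: ✓ CMP  NZCV=0010
1: · MOVLS
2: ✓ MOVCS  r3←0xc7
3: ✓ MOVGT  r3←0x62
4: ✓ CMP  NZCV=0010
5: ✓ MOVGE  r4←0x14
6: · MOVVS
7: · ADDVS
8: ✓ CMP  NZCV=0000
9: ✓ SUBVC  r2←0x55
10: ✓ MOVCC  r3←0x16
11: · SUBVS

EXEC = [2,3,5,9,10]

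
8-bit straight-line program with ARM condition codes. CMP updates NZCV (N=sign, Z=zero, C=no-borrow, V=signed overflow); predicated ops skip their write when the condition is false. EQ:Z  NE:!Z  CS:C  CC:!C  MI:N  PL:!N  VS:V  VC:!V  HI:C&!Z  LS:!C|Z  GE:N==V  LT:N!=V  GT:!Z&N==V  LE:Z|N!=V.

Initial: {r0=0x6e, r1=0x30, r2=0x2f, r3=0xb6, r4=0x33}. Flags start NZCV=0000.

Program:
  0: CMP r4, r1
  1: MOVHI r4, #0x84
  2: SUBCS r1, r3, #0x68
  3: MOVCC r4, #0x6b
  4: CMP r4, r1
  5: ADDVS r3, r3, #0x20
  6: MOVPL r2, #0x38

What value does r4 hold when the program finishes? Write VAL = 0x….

[0] flags=0010 → (cmp)
[1] flags=0010 HI?T → r4=0x84
[2] flags=0010 CS?T → r1=0x4e
[3] flags=0010 CC?F → skip
[4] flags=0011 → (cmp)
[5] flags=0011 VS?T → r3=0xd6
[6] flags=0011 PL?T → r2=0x38

VAL = 0x84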